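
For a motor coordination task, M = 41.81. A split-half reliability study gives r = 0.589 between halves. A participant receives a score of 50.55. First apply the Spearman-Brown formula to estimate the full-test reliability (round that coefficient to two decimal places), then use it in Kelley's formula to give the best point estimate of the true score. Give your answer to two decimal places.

48.28

Spearman-Brown: ρ = 2r/(1 + r) = 2(0.589)/(1 + 0.589) = 1.1780/1.589 = 0.7413 → 0.74
T̂ = 0.74(50.55) + 0.26(41.81) = 37.4070 + 10.8706 = 48.278 → 48.28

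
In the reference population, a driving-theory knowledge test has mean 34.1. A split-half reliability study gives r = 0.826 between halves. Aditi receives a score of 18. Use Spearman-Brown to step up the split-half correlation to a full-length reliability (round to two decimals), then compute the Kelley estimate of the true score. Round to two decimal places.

19.61

Spearman-Brown: ρ = 2r/(1 + r) = 2(0.826)/(1 + 0.826) = 1.6520/1.826 = 0.9047 → 0.90
Weight the observed score by reliability and the mean by (1 − reliability): T̂ = 0.90·18 + 0.10·34.1 = 16.20 + 3.410 = 19.610.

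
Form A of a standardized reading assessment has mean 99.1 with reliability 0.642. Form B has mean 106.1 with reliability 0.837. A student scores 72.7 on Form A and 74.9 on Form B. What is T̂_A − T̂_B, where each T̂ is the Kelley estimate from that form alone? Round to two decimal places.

T̂_A = 0.642(72.7) + 0.358(99.1) = 82.1512
T̂_B = 0.837(74.9) + 0.163(106.1) = 79.9856
T̂_A − T̂_B = 2.1656

2.17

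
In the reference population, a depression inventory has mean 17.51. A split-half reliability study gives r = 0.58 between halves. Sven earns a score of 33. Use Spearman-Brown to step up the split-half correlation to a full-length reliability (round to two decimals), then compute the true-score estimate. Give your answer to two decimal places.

28.82

Spearman-Brown: ρ = 2r/(1 + r) = 2(0.58)/(1 + 0.58) = 1.160/1.58 = 0.7342 → 0.73
T̂ = 0.73(33) + 0.27(17.51) = 24.09 + 4.7277 = 28.818 → 28.82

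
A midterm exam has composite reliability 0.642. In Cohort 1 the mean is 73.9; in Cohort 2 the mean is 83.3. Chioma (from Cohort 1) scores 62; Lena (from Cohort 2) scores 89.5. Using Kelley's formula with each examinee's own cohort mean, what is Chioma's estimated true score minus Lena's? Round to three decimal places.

T̂_Chioma = 0.642(62) + 0.358(73.9) = 66.26020
T̂_Lena = 0.642(89.5) + 0.358(83.3) = 87.28040
Difference = 66.26020 − 87.28040 = -21.02020

-21.020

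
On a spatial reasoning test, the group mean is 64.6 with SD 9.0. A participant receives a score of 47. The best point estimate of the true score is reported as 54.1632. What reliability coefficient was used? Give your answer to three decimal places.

T̂ = ρX + (1 − ρ)μ  ⇒  T̂ − μ = ρ(X − μ)
ρ = (T̂ − μ)/(X − μ) = (54.1632 − 64.6) / (47 − 64.6) = -10.4368 / -17.6 = 0.59300

0.593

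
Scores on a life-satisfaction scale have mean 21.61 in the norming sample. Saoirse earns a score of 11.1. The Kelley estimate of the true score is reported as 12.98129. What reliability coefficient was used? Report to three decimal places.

0.821

T̂ = ρX + (1 − ρ)μ  ⇒  T̂ − μ = ρ(X − μ)
ρ = (T̂ − μ)/(X − μ) = (12.98129 − 21.61) / (11.1 − 21.61) = -8.62871 / -10.51 = 0.82100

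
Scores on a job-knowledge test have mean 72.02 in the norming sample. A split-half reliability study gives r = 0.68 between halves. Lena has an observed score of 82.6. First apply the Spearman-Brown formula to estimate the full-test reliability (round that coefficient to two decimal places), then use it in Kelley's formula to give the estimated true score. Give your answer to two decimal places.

Spearman-Brown: ρ = 2r/(1 + r) = 2(0.68)/(1 + 0.68) = 1.360/1.68 = 0.8095 → 0.81
Weight the observed score by reliability and the mean by (1 − reliability): T̂ = 0.81·82.6 + 0.19·72.02 = 66.906 + 13.6838 = 80.590.

80.59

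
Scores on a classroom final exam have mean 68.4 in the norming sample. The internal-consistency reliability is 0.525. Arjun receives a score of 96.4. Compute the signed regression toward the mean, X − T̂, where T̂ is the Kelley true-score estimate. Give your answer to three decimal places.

Regress the observed score toward the mean by the unreliability: T̂ = 0.525·96.4 + 0.475·68.4 = 50.6100 + 32.4900 = 83.10000.
X − T̂ = 96.4 − 83.1000 = 13.3000 → 13.300

13.300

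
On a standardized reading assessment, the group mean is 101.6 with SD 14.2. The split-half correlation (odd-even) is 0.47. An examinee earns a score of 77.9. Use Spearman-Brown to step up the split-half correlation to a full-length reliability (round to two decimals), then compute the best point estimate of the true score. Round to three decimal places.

86.432

Spearman-Brown: ρ = 2r/(1 + r) = 2(0.47)/(1 + 0.47) = 0.940/1.47 = 0.6395 → 0.64
Regress the observed score toward the mean by the unreliability: T̂ = 0.64·77.9 + 0.36·101.6 = 49.856 + 36.576 = 86.4320.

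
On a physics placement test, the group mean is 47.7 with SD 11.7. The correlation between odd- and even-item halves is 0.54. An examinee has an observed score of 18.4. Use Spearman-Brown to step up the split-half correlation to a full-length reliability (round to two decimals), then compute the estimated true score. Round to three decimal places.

27.190

Spearman-Brown: ρ = 2r/(1 + r) = 2(0.54)/(1 + 0.54) = 1.080/1.54 = 0.7013 → 0.70
T̂ = 0.70(18.4) + 0.30(47.7) = 12.880 + 14.310 = 27.1900 → 27.190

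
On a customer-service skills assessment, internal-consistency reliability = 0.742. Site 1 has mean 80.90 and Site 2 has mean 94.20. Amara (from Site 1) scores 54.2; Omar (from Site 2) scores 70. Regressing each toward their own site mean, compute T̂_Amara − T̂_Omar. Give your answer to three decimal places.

-15.155

T̂_Amara = 0.742(54.2) + 0.258(80.90) = 61.08860
T̂_Omar = 0.742(70) + 0.258(94.20) = 76.24360
Difference = 61.08860 − 76.24360 = -15.15500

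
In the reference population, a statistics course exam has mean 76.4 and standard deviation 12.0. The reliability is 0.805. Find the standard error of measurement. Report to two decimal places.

5.30

SEM = SD · √(1 − ρ) = 12.0 × √0.195 = 12.0 × 0.4416 = 5.299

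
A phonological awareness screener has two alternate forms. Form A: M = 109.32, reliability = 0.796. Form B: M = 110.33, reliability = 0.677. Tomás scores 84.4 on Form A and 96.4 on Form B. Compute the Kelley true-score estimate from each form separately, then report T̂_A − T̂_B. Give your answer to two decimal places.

T̂_A = 0.796(84.4) + 0.204(109.32) = 89.4837
T̂_B = 0.677(96.4) + 0.323(110.33) = 100.8994
T̂_A − T̂_B = -11.4157

-11.42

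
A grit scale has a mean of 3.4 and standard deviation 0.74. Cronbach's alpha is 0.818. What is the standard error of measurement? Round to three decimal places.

0.316

SEM = SD · √(1 − ρ) = 0.74 × √0.182 = 0.74 × 0.4266 = 0.3157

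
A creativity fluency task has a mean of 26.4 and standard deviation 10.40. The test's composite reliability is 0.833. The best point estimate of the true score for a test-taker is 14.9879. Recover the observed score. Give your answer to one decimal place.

T̂ = ρX + (1 − ρ)μ  ⇒  X = (T̂ − (1 − ρ)μ) / ρ
X = (14.9879 − 0.167 × 26.4) / 0.833 = (14.9879 − 4.4088) / 0.833 = 10.5791 / 0.833 = 12.700

12.7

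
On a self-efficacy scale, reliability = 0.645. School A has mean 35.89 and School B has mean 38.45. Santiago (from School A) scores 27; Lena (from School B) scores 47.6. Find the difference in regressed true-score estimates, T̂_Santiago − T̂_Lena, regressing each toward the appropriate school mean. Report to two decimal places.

-14.20

T̂_Santiago = 0.645(27) + 0.355(35.89) = 30.1559
T̂_Lena = 0.645(47.6) + 0.355(38.45) = 44.3518
Difference = 30.1559 − 44.3518 = -14.1958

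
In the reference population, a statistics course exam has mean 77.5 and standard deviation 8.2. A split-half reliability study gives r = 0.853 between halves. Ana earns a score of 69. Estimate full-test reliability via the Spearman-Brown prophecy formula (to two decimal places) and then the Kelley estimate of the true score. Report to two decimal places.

Spearman-Brown: ρ = 2r/(1 + r) = 2(0.853)/(1 + 0.853) = 1.7060/1.853 = 0.9207 → 0.92
Weight the observed score by reliability and the mean by (1 − reliability): T̂ = 0.92·69 + 0.08·77.5 = 63.48 + 6.200 = 69.680.

69.68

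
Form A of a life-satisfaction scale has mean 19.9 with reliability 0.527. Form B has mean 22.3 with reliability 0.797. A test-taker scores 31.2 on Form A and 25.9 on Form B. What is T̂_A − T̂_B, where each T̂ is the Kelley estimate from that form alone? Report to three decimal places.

T̂_A = 0.527(31.2) + 0.473(19.9) = 25.85510
T̂_B = 0.797(25.9) + 0.203(22.3) = 25.16920
T̂_A − T̂_B = 0.68590

0.686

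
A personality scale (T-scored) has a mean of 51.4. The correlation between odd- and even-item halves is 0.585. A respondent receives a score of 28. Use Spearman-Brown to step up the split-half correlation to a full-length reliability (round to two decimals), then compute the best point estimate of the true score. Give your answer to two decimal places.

34.08

Spearman-Brown: ρ = 2r/(1 + r) = 2(0.585)/(1 + 0.585) = 1.1700/1.585 = 0.7382 → 0.74
T̂ = ρX + (1 − ρ)μ
  = 0.74 × 28 + 0.26 × 51.4
  = 20.72 + 13.364
  = 34.084
  ≈ 34.08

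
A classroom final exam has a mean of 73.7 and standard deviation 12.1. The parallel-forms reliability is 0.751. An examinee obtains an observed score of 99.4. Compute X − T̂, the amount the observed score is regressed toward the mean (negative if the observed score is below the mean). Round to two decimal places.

Kelley's formula gives T̂ = 0.751·99.4 + 0.249·73.7 = 74.6494 + 18.3513 = 93.0007.
X − T̂ = 99.4 − 93.001 = 6.399 → 6.40

6.40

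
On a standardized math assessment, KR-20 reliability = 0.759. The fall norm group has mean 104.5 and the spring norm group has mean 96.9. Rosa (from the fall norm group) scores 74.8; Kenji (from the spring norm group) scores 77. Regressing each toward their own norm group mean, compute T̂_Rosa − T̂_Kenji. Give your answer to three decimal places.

0.162

T̂_Rosa = 0.759(74.8) + 0.241(104.5) = 81.95770
T̂_Kenji = 0.759(77) + 0.241(96.9) = 81.79590
Difference = 81.95770 − 81.79590 = 0.16180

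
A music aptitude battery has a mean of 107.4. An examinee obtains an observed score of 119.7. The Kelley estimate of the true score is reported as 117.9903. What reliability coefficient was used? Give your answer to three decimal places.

T̂ = ρX + (1 − ρ)μ  ⇒  T̂ − μ = ρ(X − μ)
ρ = (T̂ − μ)/(X − μ) = (117.9903 − 107.4) / (119.7 − 107.4) = 10.5903 / 12.3 = 0.86100

0.861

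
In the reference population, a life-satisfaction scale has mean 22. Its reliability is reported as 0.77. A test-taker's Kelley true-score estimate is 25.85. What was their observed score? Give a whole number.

T̂ = ρX + (1 − ρ)μ  ⇒  X = (T̂ − (1 − ρ)μ) / ρ
X = (25.85 − 0.23 × 22) / 0.77 = (25.85 − 5.06) / 0.77 = 20.79 / 0.77 = 27.00

27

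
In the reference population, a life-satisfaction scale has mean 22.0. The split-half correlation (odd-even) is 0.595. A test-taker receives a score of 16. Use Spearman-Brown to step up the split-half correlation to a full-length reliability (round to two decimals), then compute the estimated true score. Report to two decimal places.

17.50

Spearman-Brown: ρ = 2r/(1 + r) = 2(0.595)/(1 + 0.595) = 1.1900/1.595 = 0.7461 → 0.75
Weight the observed score by reliability and the mean by (1 − reliability): T̂ = 0.75·16 + 0.25·22.0 = 12.00 + 5.500 = 17.500.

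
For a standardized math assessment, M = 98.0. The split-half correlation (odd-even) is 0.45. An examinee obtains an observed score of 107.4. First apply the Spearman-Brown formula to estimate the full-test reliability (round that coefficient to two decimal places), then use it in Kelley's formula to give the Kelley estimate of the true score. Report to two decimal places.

Spearman-Brown: ρ = 2r/(1 + r) = 2(0.45)/(1 + 0.45) = 0.900/1.45 = 0.6207 → 0.62
T̂ = 0.62(107.4) + 0.38(98.0) = 66.588 + 37.240 = 103.828 → 103.83

103.83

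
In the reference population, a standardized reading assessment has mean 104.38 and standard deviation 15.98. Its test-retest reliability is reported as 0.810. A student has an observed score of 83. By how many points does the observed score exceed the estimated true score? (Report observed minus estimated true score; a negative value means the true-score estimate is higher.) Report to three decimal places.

-4.062

T̂ = 0.810(83) + 0.190(104.38) = 67.230 + 19.83220 = 87.06220 → 87.0622
X − T̂ = 83 − 87.0622 = -4.0622 → -4.062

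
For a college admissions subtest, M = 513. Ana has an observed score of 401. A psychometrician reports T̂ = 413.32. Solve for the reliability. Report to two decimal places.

T̂ = ρX + (1 − ρ)μ  ⇒  T̂ − μ = ρ(X − μ)
ρ = (T̂ − μ)/(X − μ) = (413.32 − 513) / (401 − 513) = -99.68 / -112.0 = 0.8900

0.89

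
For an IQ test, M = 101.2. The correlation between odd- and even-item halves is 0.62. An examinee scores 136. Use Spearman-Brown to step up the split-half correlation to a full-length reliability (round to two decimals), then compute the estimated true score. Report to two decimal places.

Spearman-Brown: ρ = 2r/(1 + r) = 2(0.62)/(1 + 0.62) = 1.240/1.62 = 0.7654 → 0.77
T̂ = 0.77(136) + 0.23(101.2) = 104.72 + 23.276 = 127.996 → 128.00

128.00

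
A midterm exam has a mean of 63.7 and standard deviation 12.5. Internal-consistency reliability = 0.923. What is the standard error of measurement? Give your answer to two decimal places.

SEM = SD · √(1 − ρ) = 12.5 × √0.077 = 12.5 × 0.2775 = 3.469

3.47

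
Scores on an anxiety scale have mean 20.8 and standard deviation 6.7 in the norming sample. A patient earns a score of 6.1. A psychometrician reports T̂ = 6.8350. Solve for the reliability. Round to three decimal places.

T̂ = ρX + (1 − ρ)μ  ⇒  T̂ − μ = ρ(X − μ)
ρ = (T̂ − μ)/(X − μ) = (6.8350 − 20.8) / (6.1 − 20.8) = -13.9650 / -14.7 = 0.95000

0.950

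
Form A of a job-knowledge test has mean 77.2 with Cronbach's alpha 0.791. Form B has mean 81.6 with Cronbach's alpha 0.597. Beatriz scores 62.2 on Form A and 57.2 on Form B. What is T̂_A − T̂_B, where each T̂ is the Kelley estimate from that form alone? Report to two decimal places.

T̂_A = 0.791(62.2) + 0.209(77.2) = 65.3350
T̂_B = 0.597(57.2) + 0.403(81.6) = 67.0332
T̂_A − T̂_B = -1.6982

-1.70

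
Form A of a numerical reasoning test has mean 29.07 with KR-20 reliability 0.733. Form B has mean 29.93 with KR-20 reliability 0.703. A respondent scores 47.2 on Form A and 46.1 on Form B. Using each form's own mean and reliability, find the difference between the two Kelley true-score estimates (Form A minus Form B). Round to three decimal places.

T̂_A = 0.733(47.2) + 0.267(29.07) = 42.35929
T̂_B = 0.703(46.1) + 0.297(29.93) = 41.29751
T̂_A − T̂_B = 1.06178

1.062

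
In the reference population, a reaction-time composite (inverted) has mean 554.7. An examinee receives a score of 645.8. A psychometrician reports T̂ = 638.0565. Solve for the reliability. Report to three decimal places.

0.915

T̂ = ρX + (1 − ρ)μ  ⇒  T̂ − μ = ρ(X − μ)
ρ = (T̂ − μ)/(X − μ) = (638.0565 − 554.7) / (645.8 − 554.7) = 83.3565 / 91.1 = 0.91500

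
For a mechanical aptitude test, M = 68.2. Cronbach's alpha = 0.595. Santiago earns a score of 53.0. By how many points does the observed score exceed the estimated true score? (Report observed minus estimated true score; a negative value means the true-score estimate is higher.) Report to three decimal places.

-6.156

Kelley's formula gives T̂ = 0.595·53.0 + 0.405·68.2 = 31.5350 + 27.6210 = 59.15600.
X − T̂ = 53.0 − 59.1560 = -6.1560 → -6.156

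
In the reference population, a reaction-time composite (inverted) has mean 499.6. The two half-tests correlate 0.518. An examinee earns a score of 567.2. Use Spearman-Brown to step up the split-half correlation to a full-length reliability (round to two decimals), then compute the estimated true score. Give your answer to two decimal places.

545.57

Spearman-Brown: ρ = 2r/(1 + r) = 2(0.518)/(1 + 0.518) = 1.0360/1.518 = 0.6825 → 0.68
T̂ = 0.68(567.2) + 0.32(499.6) = 385.696 + 159.872 = 545.568 → 545.57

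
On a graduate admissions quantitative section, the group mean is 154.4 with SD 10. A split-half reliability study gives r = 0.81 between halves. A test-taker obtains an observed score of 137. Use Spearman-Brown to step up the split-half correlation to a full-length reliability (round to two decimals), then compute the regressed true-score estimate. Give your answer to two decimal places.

138.74

Spearman-Brown: ρ = 2r/(1 + r) = 2(0.81)/(1 + 0.81) = 1.620/1.81 = 0.8950 → 0.90
T̂ = 0.90(137) + 0.10(154.4) = 123.30 + 15.440 = 138.740 → 138.74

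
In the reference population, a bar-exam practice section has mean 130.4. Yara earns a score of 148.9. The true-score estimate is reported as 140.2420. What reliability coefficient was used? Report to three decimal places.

T̂ = ρX + (1 − ρ)μ  ⇒  T̂ − μ = ρ(X − μ)
ρ = (T̂ − μ)/(X − μ) = (140.2420 − 130.4) / (148.9 − 130.4) = 9.8420 / 18.5 = 0.53200

0.532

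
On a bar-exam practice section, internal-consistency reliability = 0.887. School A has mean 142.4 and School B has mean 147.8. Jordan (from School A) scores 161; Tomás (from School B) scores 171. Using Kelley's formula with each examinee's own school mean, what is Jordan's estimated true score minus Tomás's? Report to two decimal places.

T̂_Jordan = 0.887(161) + 0.113(142.4) = 158.8982
T̂_Tomás = 0.887(171) + 0.113(147.8) = 168.3784
Difference = 158.8982 − 168.3784 = -9.4802

-9.48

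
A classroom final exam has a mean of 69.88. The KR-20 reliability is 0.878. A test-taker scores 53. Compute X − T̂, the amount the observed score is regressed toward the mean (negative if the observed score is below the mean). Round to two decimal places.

Regress the observed score toward the mean by the unreliability: T̂ = 0.878·53 + 0.122·69.88 = 46.534 + 8.52536 = 55.0594.
X − T̂ = 53 − 55.059 = -2.059 → -2.06

-2.06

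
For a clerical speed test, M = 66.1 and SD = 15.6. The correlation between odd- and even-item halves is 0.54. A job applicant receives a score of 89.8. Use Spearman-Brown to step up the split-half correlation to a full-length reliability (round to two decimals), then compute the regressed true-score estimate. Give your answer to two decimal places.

Spearman-Brown: ρ = 2r/(1 + r) = 2(0.54)/(1 + 0.54) = 1.080/1.54 = 0.7013 → 0.70
T̂ = ρX + (1 − ρ)μ
  = 0.70 × 89.8 + 0.30 × 66.1
  = 62.860 + 19.830
  = 82.690
  ≈ 82.69

82.69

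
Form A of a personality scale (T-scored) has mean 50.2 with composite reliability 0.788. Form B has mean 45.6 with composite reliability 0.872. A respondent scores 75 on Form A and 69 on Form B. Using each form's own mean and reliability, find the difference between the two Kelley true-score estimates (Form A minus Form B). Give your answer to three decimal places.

3.738

T̂_A = 0.788(75) + 0.212(50.2) = 69.74240
T̂_B = 0.872(69) + 0.128(45.6) = 66.00480
T̂_A − T̂_B = 3.73760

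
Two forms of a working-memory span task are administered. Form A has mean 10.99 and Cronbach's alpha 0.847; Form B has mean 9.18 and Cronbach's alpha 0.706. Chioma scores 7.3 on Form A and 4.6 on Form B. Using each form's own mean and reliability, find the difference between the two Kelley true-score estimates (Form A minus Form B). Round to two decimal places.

T̂_A = 0.847(7.3) + 0.153(10.99) = 7.8646
T̂_B = 0.706(4.6) + 0.294(9.18) = 5.9465
T̂_A − T̂_B = 1.9181

1.92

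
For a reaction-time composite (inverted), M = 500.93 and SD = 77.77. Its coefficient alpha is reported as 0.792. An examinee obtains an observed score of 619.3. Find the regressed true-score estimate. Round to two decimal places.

T̂ = ρX + (1 − ρ)μ
  = 0.792 × 619.3 + 0.208 × 500.93
  = 490.4856 + 104.19344
  = 594.679
  ≈ 594.68

594.68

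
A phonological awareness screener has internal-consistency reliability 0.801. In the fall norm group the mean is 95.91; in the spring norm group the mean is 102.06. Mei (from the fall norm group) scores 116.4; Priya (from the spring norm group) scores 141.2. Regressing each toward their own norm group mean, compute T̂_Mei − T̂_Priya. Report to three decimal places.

-21.089

T̂_Mei = 0.801(116.4) + 0.199(95.91) = 112.32249
T̂_Priya = 0.801(141.2) + 0.199(102.06) = 133.41114
Difference = 112.32249 − 133.41114 = -21.08865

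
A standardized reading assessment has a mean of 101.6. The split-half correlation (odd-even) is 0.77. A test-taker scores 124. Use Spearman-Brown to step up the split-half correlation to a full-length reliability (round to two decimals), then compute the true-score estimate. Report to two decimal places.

121.09

Spearman-Brown: ρ = 2r/(1 + r) = 2(0.77)/(1 + 0.77) = 1.540/1.77 = 0.8701 → 0.87
T̂ = ρX + (1 − ρ)μ
  = 0.87 × 124 + 0.13 × 101.6
  = 107.88 + 13.208
  = 121.088
  ≈ 121.09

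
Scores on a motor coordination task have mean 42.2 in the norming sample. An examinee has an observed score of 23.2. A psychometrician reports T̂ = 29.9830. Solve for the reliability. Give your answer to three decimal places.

0.643

T̂ = ρX + (1 − ρ)μ  ⇒  T̂ − μ = ρ(X − μ)
ρ = (T̂ − μ)/(X − μ) = (29.9830 − 42.2) / (23.2 − 42.2) = -12.2170 / -19.0 = 0.64300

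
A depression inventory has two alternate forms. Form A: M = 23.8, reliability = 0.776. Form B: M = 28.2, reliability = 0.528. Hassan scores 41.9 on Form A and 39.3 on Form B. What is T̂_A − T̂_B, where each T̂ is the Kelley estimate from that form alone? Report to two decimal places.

3.78

T̂_A = 0.776(41.9) + 0.224(23.8) = 37.8456
T̂_B = 0.528(39.3) + 0.472(28.2) = 34.0608
T̂_A − T̂_B = 3.7848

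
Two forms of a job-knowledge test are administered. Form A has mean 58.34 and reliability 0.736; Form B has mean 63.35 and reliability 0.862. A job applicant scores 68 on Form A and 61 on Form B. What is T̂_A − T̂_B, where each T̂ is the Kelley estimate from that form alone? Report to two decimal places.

T̂_A = 0.736(68) + 0.264(58.34) = 65.4498
T̂_B = 0.862(61) + 0.138(63.35) = 61.3243
T̂_A − T̂_B = 4.1255

4.13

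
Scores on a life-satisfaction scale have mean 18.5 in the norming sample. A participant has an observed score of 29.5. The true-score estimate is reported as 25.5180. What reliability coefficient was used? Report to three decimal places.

T̂ = ρX + (1 − ρ)μ  ⇒  T̂ − μ = ρ(X − μ)
ρ = (T̂ − μ)/(X − μ) = (25.5180 − 18.5) / (29.5 − 18.5) = 7.0180 / 11.0 = 0.63800

0.638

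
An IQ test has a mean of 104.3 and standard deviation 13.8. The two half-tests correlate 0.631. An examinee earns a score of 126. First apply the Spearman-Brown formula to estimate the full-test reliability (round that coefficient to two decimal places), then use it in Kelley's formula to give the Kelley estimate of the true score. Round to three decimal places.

Spearman-Brown: ρ = 2r/(1 + r) = 2(0.631)/(1 + 0.631) = 1.2620/1.631 = 0.7738 → 0.77
T̂ = 0.77(126) + 0.23(104.3) = 97.02 + 23.989 = 121.0090 → 121.009

121.009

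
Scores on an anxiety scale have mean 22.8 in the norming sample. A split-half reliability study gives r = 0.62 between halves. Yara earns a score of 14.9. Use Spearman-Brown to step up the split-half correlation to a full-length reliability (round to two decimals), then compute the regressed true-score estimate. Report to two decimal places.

Spearman-Brown: ρ = 2r/(1 + r) = 2(0.62)/(1 + 0.62) = 1.240/1.62 = 0.7654 → 0.77
T̂ = 0.77(14.9) + 0.23(22.8) = 11.473 + 5.244 = 16.717 → 16.72

16.72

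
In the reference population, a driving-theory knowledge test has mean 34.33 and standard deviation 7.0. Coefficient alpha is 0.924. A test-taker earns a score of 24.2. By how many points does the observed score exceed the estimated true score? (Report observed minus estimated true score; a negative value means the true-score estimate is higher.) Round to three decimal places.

Kelley's formula gives T̂ = 0.924·24.2 + 0.076·34.33 = 22.3608 + 2.60908 = 24.96988.
X − T̂ = 24.2 − 24.9699 = -0.7699 → -0.770

-0.770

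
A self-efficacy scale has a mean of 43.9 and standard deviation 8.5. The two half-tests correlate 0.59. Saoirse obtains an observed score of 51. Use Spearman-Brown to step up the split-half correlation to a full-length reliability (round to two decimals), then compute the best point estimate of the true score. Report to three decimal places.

49.154

Spearman-Brown: ρ = 2r/(1 + r) = 2(0.59)/(1 + 0.59) = 1.180/1.59 = 0.7421 → 0.74
T̂ = ρX + (1 − ρ)μ
  = 0.74 × 51 + 0.26 × 43.9
  = 37.74 + 11.414
  = 49.1540
  ≈ 49.154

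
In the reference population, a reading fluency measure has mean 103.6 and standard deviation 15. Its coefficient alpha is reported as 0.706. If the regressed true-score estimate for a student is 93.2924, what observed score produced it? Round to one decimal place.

T̂ = ρX + (1 − ρ)μ  ⇒  X = (T̂ − (1 − ρ)μ) / ρ
X = (93.2924 − 0.294 × 103.6) / 0.706 = (93.2924 − 30.4584) / 0.706 = 62.8340 / 0.706 = 89.000

89.0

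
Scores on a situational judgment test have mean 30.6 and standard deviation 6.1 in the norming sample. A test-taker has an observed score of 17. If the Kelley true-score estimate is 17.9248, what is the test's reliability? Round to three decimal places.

0.932

T̂ = ρX + (1 − ρ)μ  ⇒  T̂ − μ = ρ(X − μ)
ρ = (T̂ − μ)/(X − μ) = (17.9248 − 30.6) / (17 − 30.6) = -12.6752 / -13.6 = 0.93200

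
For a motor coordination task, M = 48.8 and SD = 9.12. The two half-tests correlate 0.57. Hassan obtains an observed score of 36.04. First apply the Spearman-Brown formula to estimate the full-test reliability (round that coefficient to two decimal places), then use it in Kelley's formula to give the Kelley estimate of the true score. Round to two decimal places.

39.49

Spearman-Brown: ρ = 2r/(1 + r) = 2(0.57)/(1 + 0.57) = 1.140/1.57 = 0.7261 → 0.73
T̂ = 0.73(36.04) + 0.27(48.8) = 26.3092 + 13.176 = 39.485 → 39.49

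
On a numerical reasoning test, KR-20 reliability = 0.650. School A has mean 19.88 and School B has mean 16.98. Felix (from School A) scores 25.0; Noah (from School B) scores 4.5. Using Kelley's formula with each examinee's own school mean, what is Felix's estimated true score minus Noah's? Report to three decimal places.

14.340

T̂_Felix = 0.650(25.0) + 0.350(19.88) = 23.20800
T̂_Noah = 0.650(4.5) + 0.350(16.98) = 8.86800
Difference = 23.20800 − 8.86800 = 14.34000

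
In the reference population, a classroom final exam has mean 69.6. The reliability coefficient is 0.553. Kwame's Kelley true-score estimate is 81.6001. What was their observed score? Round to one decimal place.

T̂ = ρX + (1 − ρ)μ  ⇒  X = (T̂ − (1 − ρ)μ) / ρ
X = (81.6001 − 0.447 × 69.6) / 0.553 = (81.6001 − 31.1112) / 0.553 = 50.4889 / 0.553 = 91.300

91.3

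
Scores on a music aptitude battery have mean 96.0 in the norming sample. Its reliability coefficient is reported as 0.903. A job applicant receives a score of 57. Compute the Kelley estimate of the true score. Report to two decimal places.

60.78

Kelley's formula gives T̂ = 0.903·57 + 0.097·96.0 = 51.471 + 9.3120 = 60.783.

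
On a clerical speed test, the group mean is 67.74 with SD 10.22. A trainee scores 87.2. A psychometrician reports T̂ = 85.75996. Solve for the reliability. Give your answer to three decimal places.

T̂ = ρX + (1 − ρ)μ  ⇒  T̂ − μ = ρ(X − μ)
ρ = (T̂ − μ)/(X − μ) = (85.75996 − 67.74) / (87.2 − 67.74) = 18.01996 / 19.46 = 0.92600

0.926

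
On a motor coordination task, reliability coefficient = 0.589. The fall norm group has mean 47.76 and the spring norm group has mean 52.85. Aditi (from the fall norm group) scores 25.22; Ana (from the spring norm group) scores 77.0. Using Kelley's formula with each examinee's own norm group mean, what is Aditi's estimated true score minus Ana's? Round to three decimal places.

T̂_Aditi = 0.589(25.22) + 0.411(47.76) = 34.48394
T̂_Ana = 0.589(77.0) + 0.411(52.85) = 67.07435
Difference = 34.48394 − 67.07435 = -32.59041

-32.590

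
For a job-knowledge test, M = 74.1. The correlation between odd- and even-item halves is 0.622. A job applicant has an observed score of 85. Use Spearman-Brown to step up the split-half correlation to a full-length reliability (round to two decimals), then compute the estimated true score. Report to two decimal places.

82.49

Spearman-Brown: ρ = 2r/(1 + r) = 2(0.622)/(1 + 0.622) = 1.2440/1.622 = 0.7670 → 0.77
T̂ = ρX + (1 − ρ)μ
  = 0.77 × 85 + 0.23 × 74.1
  = 65.45 + 17.043
  = 82.493
  ≈ 82.49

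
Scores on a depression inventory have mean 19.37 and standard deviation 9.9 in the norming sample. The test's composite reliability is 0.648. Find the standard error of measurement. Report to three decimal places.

SEM = SD · √(1 − ρ) = 9.9 × √0.352 = 9.9 × 0.5933 = 5.8736

5.874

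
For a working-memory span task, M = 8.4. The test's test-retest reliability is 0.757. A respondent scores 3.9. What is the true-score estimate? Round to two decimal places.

4.99

Kelley's formula gives T̂ = 0.757·3.9 + 0.243·8.4 = 2.9523 + 2.0412 = 4.994.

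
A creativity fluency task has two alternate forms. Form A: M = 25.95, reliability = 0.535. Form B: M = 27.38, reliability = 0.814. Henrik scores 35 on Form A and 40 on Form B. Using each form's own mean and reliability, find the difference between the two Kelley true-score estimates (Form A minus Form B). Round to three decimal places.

-6.861

T̂_A = 0.535(35) + 0.465(25.95) = 30.79175
T̂_B = 0.814(40) + 0.186(27.38) = 37.65268
T̂_A − T̂_B = -6.86093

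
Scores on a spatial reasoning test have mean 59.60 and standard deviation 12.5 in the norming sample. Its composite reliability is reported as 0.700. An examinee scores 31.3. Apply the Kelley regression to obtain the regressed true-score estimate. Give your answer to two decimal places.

T̂ = ρX + (1 − ρ)μ
  = 0.700 × 31.3 + 0.300 × 59.60
  = 21.9100 + 17.88000
  = 39.790
  ≈ 39.79

39.79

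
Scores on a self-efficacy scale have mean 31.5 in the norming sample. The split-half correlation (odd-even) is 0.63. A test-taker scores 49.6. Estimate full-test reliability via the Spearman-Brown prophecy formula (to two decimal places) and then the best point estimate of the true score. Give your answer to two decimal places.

45.44

Spearman-Brown: ρ = 2r/(1 + r) = 2(0.63)/(1 + 0.63) = 1.260/1.63 = 0.7730 → 0.77
Weight the observed score by reliability and the mean by (1 − reliability): T̂ = 0.77·49.6 + 0.23·31.5 = 38.192 + 7.245 = 45.437.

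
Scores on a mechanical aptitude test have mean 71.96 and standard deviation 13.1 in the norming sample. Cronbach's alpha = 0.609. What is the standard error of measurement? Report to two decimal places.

SEM = SD · √(1 − ρ) = 13.1 × √0.391 = 13.1 × 0.6253 = 8.191

8.19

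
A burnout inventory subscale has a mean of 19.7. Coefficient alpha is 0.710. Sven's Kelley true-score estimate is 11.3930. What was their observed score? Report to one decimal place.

8.0

T̂ = ρX + (1 − ρ)μ  ⇒  X = (T̂ − (1 − ρ)μ) / ρ
X = (11.3930 − 0.290 × 19.7) / 0.710 = (11.3930 − 5.7130) / 0.710 = 5.6800 / 0.710 = 8.000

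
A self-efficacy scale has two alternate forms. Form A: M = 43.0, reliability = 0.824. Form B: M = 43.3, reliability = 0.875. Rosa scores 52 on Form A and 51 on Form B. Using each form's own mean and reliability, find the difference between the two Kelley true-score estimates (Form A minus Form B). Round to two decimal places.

T̂_A = 0.824(52) + 0.176(43.0) = 50.4160
T̂_B = 0.875(51) + 0.125(43.3) = 50.0375
T̂_A − T̂_B = 0.3785

0.38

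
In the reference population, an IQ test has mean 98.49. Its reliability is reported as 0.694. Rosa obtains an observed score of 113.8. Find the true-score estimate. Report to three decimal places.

Weight the observed score by reliability and the mean by (1 − reliability): T̂ = 0.694·113.8 + 0.306·98.49 = 78.9772 + 30.13794 = 109.1151.

109.115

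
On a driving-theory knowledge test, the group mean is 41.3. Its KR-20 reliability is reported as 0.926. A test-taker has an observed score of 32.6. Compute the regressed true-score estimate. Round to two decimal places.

33.24

T̂ = 0.926(32.6) + 0.074(41.3) = 30.1876 + 3.0562 = 33.244 → 33.24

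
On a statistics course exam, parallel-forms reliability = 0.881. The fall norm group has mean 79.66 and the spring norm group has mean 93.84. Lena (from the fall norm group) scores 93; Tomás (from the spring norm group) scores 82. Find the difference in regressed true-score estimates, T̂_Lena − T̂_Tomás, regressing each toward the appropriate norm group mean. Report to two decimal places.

8.00

T̂_Lena = 0.881(93) + 0.119(79.66) = 91.4125
T̂_Tomás = 0.881(82) + 0.119(93.84) = 83.4090
Difference = 91.4125 − 83.4090 = 8.0036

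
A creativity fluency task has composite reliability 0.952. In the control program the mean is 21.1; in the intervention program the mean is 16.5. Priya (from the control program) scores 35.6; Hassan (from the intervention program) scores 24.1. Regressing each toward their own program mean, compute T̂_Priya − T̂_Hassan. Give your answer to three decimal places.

T̂_Priya = 0.952(35.6) + 0.048(21.1) = 34.90400
T̂_Hassan = 0.952(24.1) + 0.048(16.5) = 23.73520
Difference = 34.90400 − 23.73520 = 11.16880

11.169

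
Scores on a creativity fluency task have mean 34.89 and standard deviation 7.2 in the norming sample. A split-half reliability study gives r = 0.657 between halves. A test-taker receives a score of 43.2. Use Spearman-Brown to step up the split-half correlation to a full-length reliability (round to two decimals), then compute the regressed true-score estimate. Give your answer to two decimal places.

41.45

Spearman-Brown: ρ = 2r/(1 + r) = 2(0.657)/(1 + 0.657) = 1.3140/1.657 = 0.7930 → 0.79
Regress the observed score toward the mean by the unreliability: T̂ = 0.79·43.2 + 0.21·34.89 = 34.128 + 7.3269 = 41.455.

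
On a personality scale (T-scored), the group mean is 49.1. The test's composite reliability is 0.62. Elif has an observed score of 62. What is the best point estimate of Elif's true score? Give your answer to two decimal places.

T̂ = 0.62(62) + 0.38(49.1) = 38.44 + 18.658 = 57.098 → 57.10

57.10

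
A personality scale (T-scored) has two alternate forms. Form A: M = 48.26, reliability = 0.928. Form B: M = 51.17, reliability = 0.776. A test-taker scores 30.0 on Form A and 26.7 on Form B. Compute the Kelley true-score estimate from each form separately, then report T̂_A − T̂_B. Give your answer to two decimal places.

-0.87

T̂_A = 0.928(30.0) + 0.072(48.26) = 31.3147
T̂_B = 0.776(26.7) + 0.224(51.17) = 32.1813
T̂_A − T̂_B = -0.8666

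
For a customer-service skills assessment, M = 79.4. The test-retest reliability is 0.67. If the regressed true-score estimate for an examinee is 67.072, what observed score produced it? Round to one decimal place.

T̂ = ρX + (1 − ρ)μ  ⇒  X = (T̂ − (1 − ρ)μ) / ρ
X = (67.072 − 0.33 × 79.4) / 0.67 = (67.072 − 26.202) / 0.67 = 40.870 / 0.67 = 61.000

61.0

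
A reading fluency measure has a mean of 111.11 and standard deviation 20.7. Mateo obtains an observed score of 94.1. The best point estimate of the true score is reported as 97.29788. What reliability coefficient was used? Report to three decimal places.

0.812

T̂ = ρX + (1 − ρ)μ  ⇒  T̂ − μ = ρ(X − μ)
ρ = (T̂ − μ)/(X − μ) = (97.29788 − 111.11) / (94.1 − 111.11) = -13.81212 / -17.01 = 0.81200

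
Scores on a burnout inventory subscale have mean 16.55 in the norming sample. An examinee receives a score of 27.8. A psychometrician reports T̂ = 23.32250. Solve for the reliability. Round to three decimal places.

0.602

T̂ = ρX + (1 − ρ)μ  ⇒  T̂ − μ = ρ(X − μ)
ρ = (T̂ − μ)/(X − μ) = (23.32250 − 16.55) / (27.8 − 16.55) = 6.77250 / 11.25 = 0.60200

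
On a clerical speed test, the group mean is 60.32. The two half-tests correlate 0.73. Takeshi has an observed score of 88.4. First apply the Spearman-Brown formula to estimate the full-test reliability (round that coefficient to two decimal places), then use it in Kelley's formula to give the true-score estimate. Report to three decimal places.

Spearman-Brown: ρ = 2r/(1 + r) = 2(0.73)/(1 + 0.73) = 1.460/1.73 = 0.8439 → 0.84
Regress the observed score toward the mean by the unreliability: T̂ = 0.84·88.4 + 0.16·60.32 = 74.256 + 9.6512 = 83.9072.

83.907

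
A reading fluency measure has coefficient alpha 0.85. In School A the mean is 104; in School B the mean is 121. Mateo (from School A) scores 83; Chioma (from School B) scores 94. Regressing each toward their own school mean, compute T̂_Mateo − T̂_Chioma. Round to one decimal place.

-11.9

T̂_Mateo = 0.85(83) + 0.15(104) = 86.150
T̂_Chioma = 0.85(94) + 0.15(121) = 98.050
Difference = 86.150 − 98.050 = -11.900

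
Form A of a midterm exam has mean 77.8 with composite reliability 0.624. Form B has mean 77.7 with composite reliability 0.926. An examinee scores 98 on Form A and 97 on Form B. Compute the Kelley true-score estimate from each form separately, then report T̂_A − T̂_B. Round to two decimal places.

T̂_A = 0.624(98) + 0.376(77.8) = 90.4048
T̂_B = 0.926(97) + 0.074(77.7) = 95.5718
T̂_A − T̂_B = -5.1670

-5.17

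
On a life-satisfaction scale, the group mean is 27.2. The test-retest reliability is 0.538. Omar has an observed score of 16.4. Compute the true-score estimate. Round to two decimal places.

Kelley's formula gives T̂ = 0.538·16.4 + 0.462·27.2 = 8.8232 + 12.5664 = 21.390.

21.39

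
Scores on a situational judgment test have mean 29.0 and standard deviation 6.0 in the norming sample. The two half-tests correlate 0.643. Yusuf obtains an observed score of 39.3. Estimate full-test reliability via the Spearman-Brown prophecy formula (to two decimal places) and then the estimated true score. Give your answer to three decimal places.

Spearman-Brown: ρ = 2r/(1 + r) = 2(0.643)/(1 + 0.643) = 1.2860/1.643 = 0.7827 → 0.78
T̂ = 0.78(39.3) + 0.22(29.0) = 30.654 + 6.380 = 37.0340 → 37.034

37.034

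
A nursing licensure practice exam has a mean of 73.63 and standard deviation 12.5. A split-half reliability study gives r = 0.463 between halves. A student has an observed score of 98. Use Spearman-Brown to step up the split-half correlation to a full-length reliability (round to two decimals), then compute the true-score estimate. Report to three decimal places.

88.983

Spearman-Brown: ρ = 2r/(1 + r) = 2(0.463)/(1 + 0.463) = 0.9260/1.463 = 0.6329 → 0.63
Regress the observed score toward the mean by the unreliability: T̂ = 0.63·98 + 0.37·73.63 = 61.74 + 27.2431 = 88.9831.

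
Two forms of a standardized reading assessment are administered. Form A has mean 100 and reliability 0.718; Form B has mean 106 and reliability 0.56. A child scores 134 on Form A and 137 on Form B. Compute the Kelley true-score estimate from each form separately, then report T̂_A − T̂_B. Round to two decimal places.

T̂_A = 0.718(134) + 0.282(100) = 124.4120
T̂_B = 0.56(137) + 0.44(106) = 123.3600
T̂_A − T̂_B = 1.0520

1.05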